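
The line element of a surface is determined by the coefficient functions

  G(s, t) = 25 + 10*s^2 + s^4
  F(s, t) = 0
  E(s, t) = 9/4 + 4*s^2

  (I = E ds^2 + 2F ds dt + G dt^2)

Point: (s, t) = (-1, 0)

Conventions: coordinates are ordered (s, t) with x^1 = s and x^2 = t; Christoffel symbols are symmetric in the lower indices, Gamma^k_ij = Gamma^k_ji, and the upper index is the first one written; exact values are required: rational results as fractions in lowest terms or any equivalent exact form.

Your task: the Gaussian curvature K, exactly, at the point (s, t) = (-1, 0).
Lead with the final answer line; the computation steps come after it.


Answer: K = -12/625

E = 25/4, F = 0, G = 36, EG - F^2 = 225 at the point
E_s = -8, E_t = 0, F_s = 0, F_t = 0, G_s = -24, G_t = 0
E_tt = 0, F_st = 0, G_ss = 32
By Brioschi, K is (det M1 - det M2) divided by (EG - F^2) squared.
M1 = [[-E_tt/2 + F_st - G_ss/2, E_s/2, F_s - E_t/2], [F_t - G_s/2, E, F], [G_t/2, F, G]] = [[-16, -4, 0], [12, 25/4, 0], [0, 0, 36]]; det M1 = -1872
M2 = [[0, E_t/2, G_s/2], [E_t/2, E, F], [G_s/2, F, G]] = [[0, 0, -12], [0, 25/4, 0], [-12, 0, 36]]; det M2 = -900
det M1 - det M2 = -972; K = -972 / (225)^2 = -12/625


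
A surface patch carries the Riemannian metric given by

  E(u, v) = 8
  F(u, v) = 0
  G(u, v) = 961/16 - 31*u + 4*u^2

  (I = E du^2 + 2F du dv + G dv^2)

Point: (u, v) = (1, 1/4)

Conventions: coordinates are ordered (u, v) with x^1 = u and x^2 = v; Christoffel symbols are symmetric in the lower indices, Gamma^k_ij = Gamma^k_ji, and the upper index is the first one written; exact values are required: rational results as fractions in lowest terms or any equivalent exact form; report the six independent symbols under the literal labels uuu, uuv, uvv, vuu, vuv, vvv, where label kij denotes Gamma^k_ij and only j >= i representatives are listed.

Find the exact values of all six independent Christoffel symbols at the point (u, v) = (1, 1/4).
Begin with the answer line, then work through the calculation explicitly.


Answer: Gamma_uuu = 0, Gamma_uuv = 0, Gamma_uvv = 23/16, Gamma_vuu = 0, Gamma_vuv = -8/23, Gamma_vvv = 0

E = 8, F = 0, G = 529/16 at the point
E_u = 0, E_v = 0, F_u = 0, F_v = 0, G_u = -23, G_v = 0
EG - F^2 = 529/2;  g^inv = (2/529) * [[529/16, 0], [0, 8]]
first-kind symbols [ij,l] = (1/2)(d_i g_jl + d_j g_il - d_l g_ij): [uu,u] = E_u/2 = 0, [uu,v] = F_u - E_v/2 = 0, [uv,u] = E_v/2 = 0, [uv,v] = G_u/2 = -23/2, [vv,u] = F_v - G_u/2 = 23/2, [vv,v] = G_v/2 = 0
Gamma^u_ij = (G*[ij,u] - F*[ij,v])/(EG - F^2), Gamma^v_ij = (E*[ij,v] - F*[ij,u])/(EG - F^2)


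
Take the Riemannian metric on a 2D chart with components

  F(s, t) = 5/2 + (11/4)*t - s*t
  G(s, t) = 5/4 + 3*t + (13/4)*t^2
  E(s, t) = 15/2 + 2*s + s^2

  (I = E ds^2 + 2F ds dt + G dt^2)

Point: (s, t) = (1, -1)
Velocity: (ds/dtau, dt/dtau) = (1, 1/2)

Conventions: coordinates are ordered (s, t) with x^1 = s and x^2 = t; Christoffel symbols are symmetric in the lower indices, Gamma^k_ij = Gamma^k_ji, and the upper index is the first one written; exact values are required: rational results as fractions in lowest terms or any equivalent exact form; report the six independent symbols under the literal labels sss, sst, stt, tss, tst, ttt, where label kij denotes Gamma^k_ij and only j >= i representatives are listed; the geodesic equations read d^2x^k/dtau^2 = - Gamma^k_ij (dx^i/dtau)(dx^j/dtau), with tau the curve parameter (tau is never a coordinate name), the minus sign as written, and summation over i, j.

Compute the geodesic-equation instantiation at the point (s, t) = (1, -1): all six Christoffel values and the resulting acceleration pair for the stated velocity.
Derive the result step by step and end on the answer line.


E = 21/2, F = 3/4, G = 3/2 at the point
E_s = 4, E_t = 0, F_s = 1, F_t = 7/4, G_s = 0, G_t = -7/2
EG - F^2 = 243/16;  g^inv = (16/243) * [[3/2, -3/4], [-3/4, 21/2]]
first-kind symbols [ij,l] = (1/2)(d_i g_jl + d_j g_il - d_l g_ij): [ss,s] = E_s/2 = 2, [ss,t] = F_s - E_t/2 = 1, [st,s] = E_t/2 = 0, [st,t] = G_s/2 = 0, [tt,s] = F_t - G_s/2 = 7/4, [tt,t] = G_t/2 = -7/4
Gamma^s_ij = (G*[ij,s] - F*[ij,t])/(EG - F^2), Gamma^t_ij = (E*[ij,t] - F*[ij,s])/(EG - F^2)
Gamma_sss = 4/27, Gamma_sst = 0, Gamma_stt = 7/27, Gamma_tss = 16/27, Gamma_tst = 0, Gamma_ttt = -35/27
d^2s/dtau^2 = -(Gamma_sss*(1)^2 + 2*Gamma_sst*(1)*(1/2) + Gamma_stt*(1/2)^2) = -23/108
d^2t/dtau^2 = -(Gamma_tss*(1)^2 + 2*Gamma_tst*(1)*(1/2) + Gamma_ttt*(1/2)^2) = -29/108

Answer: Gamma_sss = 4/27, Gamma_sst = 0, Gamma_stt = 7/27, Gamma_tss = 16/27, Gamma_tst = 0, Gamma_ttt = -35/27; accelerations (d^2s/dtau^2, d^2t/dtau^2) = (-23/108, -29/108)


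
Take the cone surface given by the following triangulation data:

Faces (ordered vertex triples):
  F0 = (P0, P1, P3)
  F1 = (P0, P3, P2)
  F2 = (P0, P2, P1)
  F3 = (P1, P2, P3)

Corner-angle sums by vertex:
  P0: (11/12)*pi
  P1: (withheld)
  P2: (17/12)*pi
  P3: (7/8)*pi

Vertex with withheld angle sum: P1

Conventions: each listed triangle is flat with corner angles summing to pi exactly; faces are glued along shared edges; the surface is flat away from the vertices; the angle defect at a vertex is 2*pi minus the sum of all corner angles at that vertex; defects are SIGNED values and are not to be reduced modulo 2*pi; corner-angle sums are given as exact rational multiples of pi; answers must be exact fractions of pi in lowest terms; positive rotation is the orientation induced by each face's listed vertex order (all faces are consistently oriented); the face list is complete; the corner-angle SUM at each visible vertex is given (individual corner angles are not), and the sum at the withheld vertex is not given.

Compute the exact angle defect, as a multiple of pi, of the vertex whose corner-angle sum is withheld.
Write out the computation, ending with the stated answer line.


V = 4, E = 6, F = 4; chi = V - E + F = 2
Gauss-Bonnet: total defect = 2*pi*chi = 4*pi; visible defects sum to (67/24)*pi

Answer: defect(P1) = (29/24)*pi


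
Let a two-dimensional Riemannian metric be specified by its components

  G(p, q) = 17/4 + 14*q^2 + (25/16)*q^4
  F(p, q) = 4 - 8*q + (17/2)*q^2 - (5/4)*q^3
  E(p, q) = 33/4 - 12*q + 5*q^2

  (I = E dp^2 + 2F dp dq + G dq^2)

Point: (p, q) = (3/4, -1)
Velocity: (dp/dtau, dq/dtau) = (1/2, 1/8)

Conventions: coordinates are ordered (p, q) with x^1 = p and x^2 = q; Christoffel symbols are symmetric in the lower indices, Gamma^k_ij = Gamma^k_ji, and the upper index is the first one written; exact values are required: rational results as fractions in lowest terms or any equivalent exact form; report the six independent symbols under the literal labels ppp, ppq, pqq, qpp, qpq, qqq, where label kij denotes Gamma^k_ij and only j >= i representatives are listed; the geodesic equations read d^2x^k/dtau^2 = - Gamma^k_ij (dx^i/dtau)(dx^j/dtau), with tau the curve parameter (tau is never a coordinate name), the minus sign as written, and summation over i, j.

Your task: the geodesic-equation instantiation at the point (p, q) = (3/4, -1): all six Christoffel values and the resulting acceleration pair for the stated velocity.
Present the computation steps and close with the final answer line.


E = 101/4, F = 87/4, G = 317/16 at the point
E_p = 0, E_q = -22, F_p = 0, F_q = -115/4, G_p = 0, G_q = -137/4
EG - F^2 = 1741/64;  g^inv = (64/1741) * [[317/16, -87/4], [-87/4, 101/4]]
first-kind symbols [ij,l] = (1/2)(d_i g_jl + d_j g_il - d_l g_ij): [pp,p] = E_p/2 = 0, [pp,q] = F_p - E_q/2 = 11, [pq,p] = E_q/2 = -11, [pq,q] = G_p/2 = 0, [qq,p] = F_q - G_p/2 = -115/4, [qq,q] = G_q/2 = -137/8
Gamma^p_ij = (G*[ij,p] - F*[ij,q])/(EG - F^2), Gamma^q_ij = (E*[ij,q] - F*[ij,p])/(EG - F^2)
Gamma_ppp = -15312/1741, Gamma_ppq = -13948/1741, Gamma_pqq = -12617/1741, Gamma_qpp = 17776/1741, Gamma_qpq = 15312/1741, Gamma_qqq = 12346/1741
d^2p/dtau^2 = -(Gamma_ppp*(1/2)^2 + 2*Gamma_ppq*(1/2)*(1/8) + Gamma_pqq*(1/8)^2) = 369193/111424
d^2q/dtau^2 = -(Gamma_qpp*(1/2)^2 + 2*Gamma_qpq*(1/2)*(1/8) + Gamma_qqq*(1/8)^2) = -209629/55712

Answer: Gamma_ppp = -15312/1741, Gamma_ppq = -13948/1741, Gamma_pqq = -12617/1741, Gamma_qpp = 17776/1741, Gamma_qpq = 15312/1741, Gamma_qqq = 12346/1741; accelerations (d^2p/dtau^2, d^2q/dtau^2) = (369193/111424, -209629/55712)


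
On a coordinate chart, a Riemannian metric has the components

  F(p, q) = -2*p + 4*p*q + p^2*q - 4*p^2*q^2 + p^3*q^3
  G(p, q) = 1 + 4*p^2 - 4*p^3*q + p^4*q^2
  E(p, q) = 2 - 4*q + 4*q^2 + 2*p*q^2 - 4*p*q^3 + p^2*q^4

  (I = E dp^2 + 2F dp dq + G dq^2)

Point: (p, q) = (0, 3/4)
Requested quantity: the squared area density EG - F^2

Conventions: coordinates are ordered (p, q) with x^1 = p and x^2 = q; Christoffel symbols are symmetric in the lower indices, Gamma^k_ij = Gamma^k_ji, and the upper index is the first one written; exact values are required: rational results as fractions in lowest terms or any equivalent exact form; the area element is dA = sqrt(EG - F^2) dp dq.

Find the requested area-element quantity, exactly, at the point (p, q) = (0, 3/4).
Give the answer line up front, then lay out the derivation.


Answer: EG - F^2 = 5/4

E = 5/4, F = 0, G = 1; EG - F^2 = 5/4


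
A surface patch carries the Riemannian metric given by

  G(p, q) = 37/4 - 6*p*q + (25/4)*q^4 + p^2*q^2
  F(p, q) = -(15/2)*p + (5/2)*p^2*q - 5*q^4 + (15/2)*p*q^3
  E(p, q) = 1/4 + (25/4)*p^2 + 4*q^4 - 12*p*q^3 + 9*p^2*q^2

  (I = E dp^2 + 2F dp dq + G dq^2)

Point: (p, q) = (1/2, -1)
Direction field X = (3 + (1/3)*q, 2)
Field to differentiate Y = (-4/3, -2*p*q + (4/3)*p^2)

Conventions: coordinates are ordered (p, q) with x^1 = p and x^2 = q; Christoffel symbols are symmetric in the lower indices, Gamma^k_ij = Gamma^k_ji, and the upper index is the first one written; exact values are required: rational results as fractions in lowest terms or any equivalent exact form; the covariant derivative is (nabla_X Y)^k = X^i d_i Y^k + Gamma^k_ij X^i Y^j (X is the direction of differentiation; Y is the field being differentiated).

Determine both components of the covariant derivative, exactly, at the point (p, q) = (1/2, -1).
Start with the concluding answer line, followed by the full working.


Answer: (nabla_X Y)^p = -448/117, (nabla_X Y)^q = 3538/1755

E = 225/16, F = -105/8, G = 75/4 at the point
E_p = 109/4, E_q = -77/2, F_p = -35/2, F_q = 255/8, G_p = 7, G_q = -57/2
EG - F^2 = 2925/32;  g^inv = (32/2925) * [[75/4, 105/8], [105/8, 225/16]]
first-kind symbols [ij,l] = (1/2)(d_i g_jl + d_j g_il - d_l g_ij): [pp,p] = E_p/2 = 109/8, [pp,q] = F_p - E_q/2 = 7/4, [pq,p] = E_q/2 = -77/4, [pq,q] = G_p/2 = 7/2, [qq,p] = F_q - G_p/2 = 227/8, [qq,q] = G_q/2 = -57/4
Gamma^p_ij = (G*[ij,p] - F*[ij,q])/(EG - F^2), Gamma^q_ij = (E*[ij,q] - F*[ij,p])/(EG - F^2)
Gamma_ppp = 198/65, Gamma_ppq = -224/65, Gamma_pqq = 736/195, Gamma_qpp = 434/195, Gamma_qpq = -434/195, Gamma_qqq = 367/195
X = (8/3, 2), Y = (-4/3, 4/3) at the point


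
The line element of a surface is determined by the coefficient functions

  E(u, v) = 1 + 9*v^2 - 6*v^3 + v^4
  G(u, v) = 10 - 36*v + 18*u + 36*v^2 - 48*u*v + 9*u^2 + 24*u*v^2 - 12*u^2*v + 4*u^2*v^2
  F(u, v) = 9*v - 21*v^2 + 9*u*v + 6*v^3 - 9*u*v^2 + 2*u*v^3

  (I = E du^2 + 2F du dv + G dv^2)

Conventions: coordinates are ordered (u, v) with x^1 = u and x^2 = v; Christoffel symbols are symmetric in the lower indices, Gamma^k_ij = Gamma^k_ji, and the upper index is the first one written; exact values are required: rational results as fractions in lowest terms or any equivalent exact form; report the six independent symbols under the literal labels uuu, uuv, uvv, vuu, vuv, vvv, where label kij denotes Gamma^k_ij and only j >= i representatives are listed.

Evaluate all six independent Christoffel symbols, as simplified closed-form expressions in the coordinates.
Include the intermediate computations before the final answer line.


E = 1 + 9*v^2 - 6*v^3 + v^4; F = 9*v - 21*v^2 + 9*u*v + 6*v^3 - 9*u*v^2 + 2*u*v^3; G = 10 - 36*v + 18*u + 36*v^2 - 48*u*v + 9*u^2 + 24*u*v^2 - 12*u^2*v + 4*u^2*v^2
Gamma^k_ij = (1/2) g^{kl} (d_i g_jl + d_j g_il - d_l g_ij), with g^inv = (1/(EG-F^2)) [[G, -F], [-F, E]]
first partials: E_u = 0, E_v = 18*v - 18*v^2 + 4*v^3, F_u = 9*v - 9*v^2 + 2*v^3, F_v = 9 - 42*v + 9*u + 18*v^2 - 18*u*v + 6*u*v^2, G_u = 18 - 48*v + 18*u + 24*v^2 - 24*u*v + 8*u*v^2, G_v = -36 + 72*v - 48*u + 48*u*v - 12*u^2 + 8*u^2*v
D = EG - F^2 = 10 - 36*v + 18*u + 45*v^2 - 48*u*v + 9*u^2 - 6*v^3 + 24*u*v^2 - 12*u^2*v + v^4 + 4*u^2*v^2
expanded: Gamma^u_uu = (G E_u - 2F F_u + F E_v)/(2D), Gamma^u_uv = (G E_v - F G_u)/(2D), Gamma^u_vv = (2G F_v - G G_u - F G_v)/(2D), Gamma^v_uu = (2E F_u - E E_v - F E_u)/(2D), Gamma^v_uv = (E G_u - F E_v)/(2D), Gamma^v_vv = (E G_v - 2F F_v + F G_u)/(2D); substitute and cancel common factors

Answer: Gamma_uuu = 0, Gamma_uuv = (2*v^3 - 9*v^2 + 9*v)/(4*u^2*v^2 - 12*u^2*v + 9*u^2 + 24*u*v^2 - 48*u*v + 18*u + v^4 - 6*v^3 + 45*v^2 - 36*v + 10), Gamma_uvv = (2*u*v^2 - 6*u*v + 6*v^2 - 18*v)/(4*u^2*v^2 - 12*u^2*v + 9*u^2 + 24*u*v^2 - 48*u*v + 18*u + v^4 - 6*v^3 + 45*v^2 - 36*v + 10), Gamma_vuu = 0, Gamma_vuv = (4*u*v^2 - 12*u*v + 9*u + 12*v^2 - 24*v + 9)/(4*u^2*v^2 - 12*u^2*v + 9*u^2 + 24*u*v^2 - 48*u*v + 18*u + v^4 - 6*v^3 + 45*v^2 - 36*v + 10), Gamma_vvv = (4*u^2*v - 6*u^2 + 24*u*v - 24*u + 36*v - 18)/(4*u^2*v^2 - 12*u^2*v + 9*u^2 + 24*u*v^2 - 48*u*v + 18*u + v^4 - 6*v^3 + 45*v^2 - 36*v + 10)


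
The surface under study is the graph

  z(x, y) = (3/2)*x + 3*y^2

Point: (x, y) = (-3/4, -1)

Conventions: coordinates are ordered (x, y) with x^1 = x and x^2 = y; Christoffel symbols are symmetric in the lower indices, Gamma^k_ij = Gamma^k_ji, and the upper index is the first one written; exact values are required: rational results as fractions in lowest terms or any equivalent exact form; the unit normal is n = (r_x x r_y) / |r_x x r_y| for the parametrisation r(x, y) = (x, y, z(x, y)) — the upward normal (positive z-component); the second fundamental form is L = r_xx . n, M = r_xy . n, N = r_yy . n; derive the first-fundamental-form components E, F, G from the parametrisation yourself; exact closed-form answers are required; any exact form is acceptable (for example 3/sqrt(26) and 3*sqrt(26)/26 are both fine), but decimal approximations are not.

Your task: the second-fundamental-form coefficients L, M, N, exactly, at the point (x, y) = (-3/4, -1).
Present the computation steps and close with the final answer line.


z_x = 3/2, z_y = -6, z_xx = 0, z_xy = 0, z_yy = 6
E = 13/4, F = -9, G = 37; answer radicand W^2 = 157/4
unnormalised second-form numerators: l = 0, m = 0, n = 6; L = l/sqrt(157/4), and similarly M = m/sqrt(W^2), N = n/sqrt(W^2)

Answer: L = 0, M = 0, N = 12*sqrt(157)/157


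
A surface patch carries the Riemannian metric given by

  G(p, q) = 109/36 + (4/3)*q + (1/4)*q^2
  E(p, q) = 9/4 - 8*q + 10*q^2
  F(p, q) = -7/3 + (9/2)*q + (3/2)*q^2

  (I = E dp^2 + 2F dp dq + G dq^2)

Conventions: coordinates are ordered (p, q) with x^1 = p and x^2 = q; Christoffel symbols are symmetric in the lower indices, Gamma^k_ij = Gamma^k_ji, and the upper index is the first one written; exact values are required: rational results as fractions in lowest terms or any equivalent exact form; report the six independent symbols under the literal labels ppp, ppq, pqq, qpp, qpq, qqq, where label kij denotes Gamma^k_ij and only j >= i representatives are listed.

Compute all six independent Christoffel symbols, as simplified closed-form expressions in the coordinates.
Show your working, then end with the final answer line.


E = 9/4 - 8*q + 10*q^2; F = -7/3 + (9/2)*q + (3/2)*q^2; G = 109/36 + (4/3)*q + (1/4)*q^2
Gamma^k_ij = (1/2) g^{kl} (d_i g_jl + d_j g_il - d_l g_ij), with g^inv = (1/(EG-F^2)) [[G, -F], [-F, E]]
first partials: E_p = 0, E_q = -8 + 20*q, F_p = 0, F_q = 9/2 + 3*q, G_p = 0, G_q = 4/3 + (1/2)*q
D = EG - F^2 = 197/144 - (2/9)*q + (997/144)*q^2 - (13/6)*q^3 + (1/4)*q^4
expanded: Gamma^p_pp = (G E_p - 2F F_p + F E_q)/(2D), Gamma^p_pq = (G E_q - F G_p)/(2D), Gamma^p_qq = (2G F_q - G G_p - F G_q)/(2D), Gamma^q_pp = (2E F_p - E E_q - F E_p)/(2D), Gamma^q_pq = (E G_p - F E_q)/(2D), Gamma^q_qq = (E G_q - 2F F_q + F G_p)/(2D); substitute and cancel common factors

Answer: Gamma_ppp = (2160*q^3 + 5616*q^2 - 5952*q + 1344)/(36*q^4 - 312*q^3 + 997*q^2 - 32*q + 197), Gamma_ppq = (360*q^3 + 1776*q^2 + 3592*q - 1744)/(36*q^4 - 312*q^3 + 997*q^2 - 32*q + 197), Gamma_pqq = (54*q^3 + 432*q^2 + 1824*q + 2186)/(36*q^4 - 312*q^3 + 997*q^2 - 32*q + 197), Gamma_qpp = (-14400*q^3 + 17280*q^2 - 7848*q + 1296)/(36*q^4 - 312*q^3 + 997*q^2 - 32*q + 197), Gamma_qpq = (-2160*q^3 - 5616*q^2 + 5952*q - 1344)/(36*q^4 - 312*q^3 + 997*q^2 - 32*q + 197), Gamma_qqq = (-288*q^3 - 2244*q^2 - 2595*q + 1728)/(36*q^4 - 312*q^3 + 997*q^2 - 32*q + 197)


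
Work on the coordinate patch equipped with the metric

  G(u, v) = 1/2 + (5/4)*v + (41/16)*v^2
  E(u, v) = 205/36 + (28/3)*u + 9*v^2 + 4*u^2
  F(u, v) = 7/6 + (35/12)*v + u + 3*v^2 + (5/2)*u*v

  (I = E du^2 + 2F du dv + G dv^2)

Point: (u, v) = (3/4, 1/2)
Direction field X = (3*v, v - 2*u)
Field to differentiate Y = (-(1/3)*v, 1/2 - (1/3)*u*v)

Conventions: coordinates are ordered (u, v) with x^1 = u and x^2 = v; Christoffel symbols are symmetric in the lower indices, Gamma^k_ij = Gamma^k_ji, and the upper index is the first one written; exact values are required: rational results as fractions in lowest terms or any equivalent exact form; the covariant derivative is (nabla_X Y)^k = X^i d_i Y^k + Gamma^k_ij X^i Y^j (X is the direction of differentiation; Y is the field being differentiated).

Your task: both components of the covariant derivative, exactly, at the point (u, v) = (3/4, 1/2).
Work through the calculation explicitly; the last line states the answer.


E = 619/36, F = 81/16, G = 113/64 at the point
E_u = 46/3, E_v = 9, F_u = 9/4, F_v = 187/24, G_u = 0, G_v = 61/16
EG - F^2 = 5449/1152;  g^inv = (1152/5449) * [[113/64, -81/16], [-81/16, 619/36]]
first-kind symbols [ij,l] = (1/2)(d_i g_jl + d_j g_il - d_l g_ij): [uu,u] = E_u/2 = 23/3, [uu,v] = F_u - E_v/2 = -9/4, [uv,u] = E_v/2 = 9/2, [uv,v] = G_u/2 = 0, [vv,u] = F_v - G_u/2 = 187/24, [vv,v] = G_v/2 = 61/32
Gamma^u_ij = (G*[ij,u] - F*[ij,v])/(EG - F^2), Gamma^v_ij = (E*[ij,v] - F*[ij,u])/(EG - F^2)
Gamma_uuu = 28716/5449, Gamma_uuv = 9153/5449, Gamma_uvv = 4731/5449, Gamma_vuu = -89280/5449, Gamma_vuv = -26244/5449, Gamma_vvv = -7682/5449
X = (3/2, -1), Y = (-1/6, 3/8) at the point

Answer: (nabla_X Y)^u = -22211/261552, (nabla_X Y)^v = 12129/10898


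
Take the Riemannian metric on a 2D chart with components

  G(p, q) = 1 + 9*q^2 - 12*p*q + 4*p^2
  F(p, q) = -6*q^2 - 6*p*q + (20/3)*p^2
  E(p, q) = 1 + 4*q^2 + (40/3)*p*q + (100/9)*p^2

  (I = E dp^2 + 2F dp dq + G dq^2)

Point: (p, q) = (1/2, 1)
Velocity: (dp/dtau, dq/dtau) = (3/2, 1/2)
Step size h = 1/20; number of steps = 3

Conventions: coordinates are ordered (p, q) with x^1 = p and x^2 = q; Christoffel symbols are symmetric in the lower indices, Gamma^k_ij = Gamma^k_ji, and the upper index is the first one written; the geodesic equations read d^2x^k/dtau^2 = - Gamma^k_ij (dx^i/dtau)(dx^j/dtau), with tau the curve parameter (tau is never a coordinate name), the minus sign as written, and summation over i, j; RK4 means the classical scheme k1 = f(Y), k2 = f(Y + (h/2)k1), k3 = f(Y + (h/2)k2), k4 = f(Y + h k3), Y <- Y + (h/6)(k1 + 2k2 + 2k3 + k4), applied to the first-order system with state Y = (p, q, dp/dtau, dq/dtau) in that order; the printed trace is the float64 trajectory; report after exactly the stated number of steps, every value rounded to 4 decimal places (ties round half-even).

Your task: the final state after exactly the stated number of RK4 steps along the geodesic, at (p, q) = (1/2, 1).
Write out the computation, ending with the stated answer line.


f(Y) = (dp/dtau, dq/dtau, -Gamma^p_ij Y'^i Y'^j, -Gamma^q_ij Y'^i Y'^j) with the Gammas evaluated at the stage position; h = 0.050000; intermediate values shown to 6 dp
step 0: p = 0.5000, q = 1.0000, dp/dtau = 1.5000, dq/dtau = 0.5000
step 1:
  k1: at (p, q) = (0.500000, 1.000000), (dp/dtau, dq/dtau) = (1.500000, 0.500000); Gamma_ppp = 0.662651, Gamma_ppq = 0.397590, Gamma_pqq = -0.596386, Gamma_qpp = -0.361446, Gamma_qpq = -0.216867, Gamma_qqq = 0.325301; k1 = (1.500000, 0.500000, -1.938253, 1.057229)
  k2: at (p, q) = (0.537500, 1.012500), (dp/dtau, dq/dtau) = (1.451544, 0.526431); Gamma_ppp = 0.655165, Gamma_ppq = 0.393099, Gamma_pqq = -0.589648, Gamma_qpp = -0.336881, Gamma_qpq = -0.202128, Gamma_qqq = 0.303193; k2 = (1.451544, 0.526431, -1.817773, 0.934685)
  k3: at (p, q) = (0.536289, 1.013161), (dp/dtau, dq/dtau) = (1.454556, 0.523367); Gamma_ppp = 0.654814, Gamma_ppq = 0.392888, Gamma_pqq = -0.589333, Gamma_qpp = -0.337696, Gamma_qpq = -0.202618, Gamma_qqq = 0.303927; k3 = (1.454556, 0.523367, -1.822171, 0.939718)
  k4: at (p, q) = (0.572728, 1.026168), (dp/dtau, dq/dtau) = (1.408891, 0.546986); Gamma_ppp = 0.646354, Gamma_ppq = 0.387813, Gamma_pqq = -0.581719, Gamma_qpp = -0.315400, Gamma_qpq = -0.189240, Gamma_qqq = 0.283860; k4 = (1.408891, 0.546986, -1.706682, 0.832806)
  Y <- Y + (h/6)(k1 + 2k2 + 2k3 + k4): p = 0.5727, q = 1.0262, dp/dtau = 1.4090, dq/dtau = 0.5470
step 2:
  k1: at (p, q) = (0.572676, 1.026222), (dp/dtau, dq/dtau) = (1.408960, 0.546990); Gamma_ppp = 0.646328, Gamma_ppq = 0.387797, Gamma_pqq = -0.581695, Gamma_qpp = -0.315436, Gamma_qpq = -0.189261, Gamma_qqq = 0.283892; k1 = (1.408960, 0.546990, -1.706768, 0.832975)
  k2: at (p, q) = (0.607900, 1.039896), (dp/dtau, dq/dtau) = (1.366291, 0.567815); Gamma_ppp = 0.637051, Gamma_ppq = 0.382231, Gamma_pqq = -0.573346, Gamma_qpp = -0.295382, Gamma_qpq = -0.177229, Gamma_qqq = 0.265844; k2 = (1.366291, 0.567815, -1.597430, 0.740681)
  k3: at (p, q) = (0.606833, 1.040417), (dp/dtau, dq/dtau) = (1.369024, 0.565507); Gamma_ppp = 0.636856, Gamma_ppq = 0.382113, Gamma_pqq = -0.573170, Gamma_qpp = -0.296046, Gamma_qpq = -0.177627, Gamma_qqq = 0.266441; k3 = (1.369024, 0.565507, -1.601972, 0.744685)
  k4: at (p, q) = (0.641127, 1.054497), (dp/dtau, dq/dtau) = (1.328861, 0.584225); Gamma_ppp = 0.627146, Gamma_ppq = 0.376288, Gamma_pqq = -0.564432, Gamma_qpp = -0.277859, Gamma_qpq = -0.166715, Gamma_qqq = 0.250073; k4 = (1.328861, 0.584225, -1.499074, 0.664168)
  Y <- Y + (h/6)(k1 + 2k2 + 2k3 + k4): p = 0.6411, q = 1.0545, dp/dtau = 1.3289, dq/dtau = 0.5842
step 3:
  k1: at (p, q) = (0.641080, 1.054537), (dp/dtau, dq/dtau) = (1.328921, 0.584223); Gamma_ppp = 0.627131, Gamma_ppq = 0.376278, Gamma_pqq = -0.564418, Gamma_qpp = -0.277889, Gamma_qpq = -0.166733, Gamma_qqq = 0.250100; k1 = (1.328921, 0.584223, -1.499162, 0.664295)
  k2: at (p, q) = (0.674303, 1.069143), (dp/dtau, dq/dtau) = (1.291442, 0.600830); Gamma_ppp = 0.617084, Gamma_ppq = 0.370250, Gamma_pqq = -0.555375, Gamma_qpp = -0.261528, Gamma_qpq = -0.156917, Gamma_qqq = 0.235375; k2 = (1.291442, 0.600830, -1.403279, 0.594727)
  k3: at (p, q) = (0.673366, 1.069558), (dp/dtau, dq/dtau) = (1.293839, 0.599091); Gamma_ppp = 0.616983, Gamma_ppq = 0.370190, Gamma_pqq = -0.555284, Gamma_qpp = -0.262060, Gamma_qpq = -0.157236, Gamma_qqq = 0.235854; k3 = (1.293839, 0.599091, -1.407432, 0.597800)
  k4: at (p, q) = (0.705771, 1.084492), (dp/dtau, dq/dtau) = (1.258550, 0.614113); Gamma_ppp = 0.606826, Gamma_ppq = 0.364096, Gamma_pqq = -0.546144, Gamma_qpp = -0.247201, Gamma_qpq = -0.148321, Gamma_qqq = 0.222481; k4 = (1.258550, 0.614113, -1.318024, 0.536919)
  Y <- Y + (h/6)(k1 + 2k2 + 2k3 + k4): p = 0.7057, q = 1.0845, dp/dtau = 1.2586, dq/dtau = 0.6141

Answer: p = 0.7057, q = 1.0845, dp/dtau = 1.2586, dq/dtau = 0.6141


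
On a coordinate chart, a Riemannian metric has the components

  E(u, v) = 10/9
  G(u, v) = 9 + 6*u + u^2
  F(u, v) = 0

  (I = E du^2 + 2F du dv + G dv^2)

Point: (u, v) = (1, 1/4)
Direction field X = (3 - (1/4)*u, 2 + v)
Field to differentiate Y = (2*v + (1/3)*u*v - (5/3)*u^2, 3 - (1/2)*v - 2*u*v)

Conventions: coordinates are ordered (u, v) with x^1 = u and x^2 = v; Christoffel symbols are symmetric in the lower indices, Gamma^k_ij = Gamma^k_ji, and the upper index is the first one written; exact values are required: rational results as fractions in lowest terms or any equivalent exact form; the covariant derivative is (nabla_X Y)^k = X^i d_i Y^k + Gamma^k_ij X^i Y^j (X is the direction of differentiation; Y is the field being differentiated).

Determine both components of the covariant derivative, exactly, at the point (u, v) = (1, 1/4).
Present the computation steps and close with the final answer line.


E = 10/9, F = 0, G = 16 at the point
E_u = 0, E_v = 0, F_u = 0, F_v = 0, G_u = 8, G_v = 0
EG - F^2 = 160/9;  g^inv = (9/160) * [[16, 0], [0, 10/9]]
first-kind symbols [ij,l] = (1/2)(d_i g_jl + d_j g_il - d_l g_ij): [uu,u] = E_u/2 = 0, [uu,v] = F_u - E_v/2 = 0, [uv,u] = E_v/2 = 0, [uv,v] = G_u/2 = 4, [vv,u] = F_v - G_u/2 = -4, [vv,v] = G_v/2 = 0
Gamma^u_ij = (G*[ij,u] - F*[ij,v])/(EG - F^2), Gamma^v_ij = (E*[ij,v] - F*[ij,u])/(EG - F^2)
Gamma_uuu = 0, Gamma_uuv = 0, Gamma_uvv = -18/5, Gamma_vuu = 0, Gamma_vuv = 1/4, Gamma_vvv = 0
X = (11/4, 9/4), Y = (-13/12, 19/8) at the point

Answer: (nabla_X Y)^u = -917/40, (nabla_X Y)^v = -765/128


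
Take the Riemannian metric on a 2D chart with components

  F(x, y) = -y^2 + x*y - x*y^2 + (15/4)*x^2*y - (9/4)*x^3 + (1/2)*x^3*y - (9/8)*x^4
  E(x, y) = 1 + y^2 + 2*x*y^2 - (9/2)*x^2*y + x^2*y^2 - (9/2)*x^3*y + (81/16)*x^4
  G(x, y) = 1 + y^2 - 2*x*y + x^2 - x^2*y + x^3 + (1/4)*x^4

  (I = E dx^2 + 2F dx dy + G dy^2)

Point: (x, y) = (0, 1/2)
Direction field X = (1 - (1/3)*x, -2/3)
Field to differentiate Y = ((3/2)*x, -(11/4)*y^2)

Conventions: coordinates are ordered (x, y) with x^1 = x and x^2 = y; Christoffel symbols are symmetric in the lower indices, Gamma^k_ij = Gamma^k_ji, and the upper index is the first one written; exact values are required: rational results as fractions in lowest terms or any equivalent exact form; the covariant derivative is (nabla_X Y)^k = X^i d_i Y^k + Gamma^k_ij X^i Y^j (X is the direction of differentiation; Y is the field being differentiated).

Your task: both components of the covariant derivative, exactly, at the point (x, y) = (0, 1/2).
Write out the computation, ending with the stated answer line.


E = 5/4, F = -1/4, G = 5/4 at the point
E_x = 1/2, E_y = 1, F_x = 1/4, F_y = -1, G_x = -1, G_y = 1
EG - F^2 = 3/2;  g^inv = (2/3) * [[5/4, 1/4], [1/4, 5/4]]
first-kind symbols [ij,l] = (1/2)(d_i g_jl + d_j g_il - d_l g_ij): [xx,x] = E_x/2 = 1/4, [xx,y] = F_x - E_y/2 = -1/4, [xy,x] = E_y/2 = 1/2, [xy,y] = G_x/2 = -1/2, [yy,x] = F_y - G_x/2 = -1/2, [yy,y] = G_y/2 = 1/2
Gamma^x_ij = (G*[ij,x] - F*[ij,y])/(EG - F^2), Gamma^y_ij = (E*[ij,y] - F*[ij,x])/(EG - F^2)
Gamma_xxx = 1/6, Gamma_xxy = 1/3, Gamma_xyy = -1/3, Gamma_yxx = -1/6, Gamma_yxy = -1/3, Gamma_yyy = 1/3
X = (1, -2/3), Y = (0, -11/16) at the point

Answer: (nabla_X Y)^x = 161/144, (nabla_X Y)^y = 319/144


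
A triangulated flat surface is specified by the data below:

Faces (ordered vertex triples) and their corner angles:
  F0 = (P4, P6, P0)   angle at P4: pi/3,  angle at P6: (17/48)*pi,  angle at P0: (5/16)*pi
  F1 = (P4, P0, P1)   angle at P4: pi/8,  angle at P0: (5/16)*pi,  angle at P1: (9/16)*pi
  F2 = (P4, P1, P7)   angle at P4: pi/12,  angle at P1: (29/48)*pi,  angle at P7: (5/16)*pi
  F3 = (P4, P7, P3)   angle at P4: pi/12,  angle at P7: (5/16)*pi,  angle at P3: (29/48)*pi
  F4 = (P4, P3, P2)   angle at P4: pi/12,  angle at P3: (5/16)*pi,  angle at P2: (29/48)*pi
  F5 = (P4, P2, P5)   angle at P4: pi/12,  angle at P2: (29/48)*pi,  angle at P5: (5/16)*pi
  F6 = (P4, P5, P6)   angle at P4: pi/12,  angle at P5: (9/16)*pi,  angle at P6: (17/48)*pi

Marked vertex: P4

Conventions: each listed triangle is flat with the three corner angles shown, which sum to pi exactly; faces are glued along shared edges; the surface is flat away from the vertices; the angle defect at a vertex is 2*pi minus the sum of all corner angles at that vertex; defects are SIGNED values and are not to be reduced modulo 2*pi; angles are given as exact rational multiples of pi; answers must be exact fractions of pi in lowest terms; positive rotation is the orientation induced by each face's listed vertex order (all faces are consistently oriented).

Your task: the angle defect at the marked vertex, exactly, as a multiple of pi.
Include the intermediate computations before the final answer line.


Sum of corner angles at P4: (7/8)*pi
defect = 2*pi - (7/8)*pi

Answer: defect(P4) = (9/8)*pi


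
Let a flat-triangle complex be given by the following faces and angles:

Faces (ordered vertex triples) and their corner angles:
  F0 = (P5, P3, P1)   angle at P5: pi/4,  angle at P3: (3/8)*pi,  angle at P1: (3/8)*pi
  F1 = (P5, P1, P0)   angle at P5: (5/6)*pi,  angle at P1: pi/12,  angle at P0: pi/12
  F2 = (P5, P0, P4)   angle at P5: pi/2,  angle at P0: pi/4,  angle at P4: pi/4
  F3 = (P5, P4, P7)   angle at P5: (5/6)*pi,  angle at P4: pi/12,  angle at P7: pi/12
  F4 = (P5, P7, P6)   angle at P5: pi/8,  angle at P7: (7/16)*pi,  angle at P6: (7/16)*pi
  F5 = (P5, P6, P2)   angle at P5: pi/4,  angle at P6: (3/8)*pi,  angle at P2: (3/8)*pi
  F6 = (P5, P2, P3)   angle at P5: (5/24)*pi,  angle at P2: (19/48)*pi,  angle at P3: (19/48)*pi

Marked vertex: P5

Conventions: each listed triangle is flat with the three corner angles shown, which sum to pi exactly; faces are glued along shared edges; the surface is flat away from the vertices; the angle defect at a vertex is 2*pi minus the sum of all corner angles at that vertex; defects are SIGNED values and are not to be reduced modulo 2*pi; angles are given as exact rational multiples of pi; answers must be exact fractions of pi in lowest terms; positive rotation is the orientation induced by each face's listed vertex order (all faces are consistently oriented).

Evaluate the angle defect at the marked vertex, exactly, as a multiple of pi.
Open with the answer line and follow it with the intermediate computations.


Answer: defect(P5) = -pi

Sum of corner angles at P5: 3*pi
defect = 2*pi - 3*pi


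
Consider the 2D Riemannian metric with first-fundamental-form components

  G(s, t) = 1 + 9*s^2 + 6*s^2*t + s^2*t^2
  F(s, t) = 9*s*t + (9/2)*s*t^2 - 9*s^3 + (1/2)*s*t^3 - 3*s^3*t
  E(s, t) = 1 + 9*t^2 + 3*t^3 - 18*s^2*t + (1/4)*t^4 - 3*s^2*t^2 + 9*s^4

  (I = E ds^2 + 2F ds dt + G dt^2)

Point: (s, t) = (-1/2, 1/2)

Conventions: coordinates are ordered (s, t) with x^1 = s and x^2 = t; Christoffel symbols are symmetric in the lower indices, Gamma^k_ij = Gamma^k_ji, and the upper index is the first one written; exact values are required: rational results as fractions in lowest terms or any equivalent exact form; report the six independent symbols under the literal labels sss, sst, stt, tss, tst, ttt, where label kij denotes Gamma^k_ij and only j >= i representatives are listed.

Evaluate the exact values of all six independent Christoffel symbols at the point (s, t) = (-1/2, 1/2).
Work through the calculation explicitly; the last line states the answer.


E = 113/64, F = -49/32, G = 65/16 at the point
E_s = 21/4, E_t = 49/8, F_s = -35/16, F_t = -105/16, G_s = -49/4, G_t = 7/4
EG - F^2 = 309/64;  g^inv = (64/309) * [[65/16, 49/32], [49/32, 113/64]]
first-kind symbols [ij,l] = (1/2)(d_i g_jl + d_j g_il - d_l g_ij): [ss,s] = E_s/2 = 21/8, [ss,t] = F_s - E_t/2 = -21/4, [st,s] = E_t/2 = 49/16, [st,t] = G_s/2 = -49/8, [tt,s] = F_t - G_s/2 = -7/16, [tt,t] = G_t/2 = 7/8
Gamma^s_ij = (G*[ij,s] - F*[ij,t])/(EG - F^2), Gamma^t_ij = (E*[ij,t] - F*[ij,s])/(EG - F^2)

Answer: Gamma_sss = 56/103, Gamma_sst = 196/309, Gamma_stt = -28/309, Gamma_tss = -112/103, Gamma_tst = -392/309, Gamma_ttt = 56/309


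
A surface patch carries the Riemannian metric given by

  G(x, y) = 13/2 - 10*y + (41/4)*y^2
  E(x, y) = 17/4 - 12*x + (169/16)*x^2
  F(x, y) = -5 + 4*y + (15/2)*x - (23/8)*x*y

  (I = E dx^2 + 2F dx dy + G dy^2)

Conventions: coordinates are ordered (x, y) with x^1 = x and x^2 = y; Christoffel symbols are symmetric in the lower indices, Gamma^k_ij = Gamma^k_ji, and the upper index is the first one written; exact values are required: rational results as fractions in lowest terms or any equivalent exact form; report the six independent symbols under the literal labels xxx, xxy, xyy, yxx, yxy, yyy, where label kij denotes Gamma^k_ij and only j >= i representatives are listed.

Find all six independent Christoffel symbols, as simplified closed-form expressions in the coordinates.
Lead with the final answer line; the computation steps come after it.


Answer: Gamma_xxx = (3200*x*y^2 - 2000*x*y + 397*x - 1600*y^2 + 500*y - 48)/(3200*x^2*y^2 - 2000*x^2*y + 397*x^2 - 3200*x*y^2 + 1000*x*y - 96*x + 882*y^2 - 80*y + 84), Gamma_xxy = 0, Gamma_xyy = (-2000*x*y + 602*x + 1000*y + 32)/(3200*x^2*y^2 - 2000*x^2*y + 397*x^2 - 3200*x*y^2 + 1000*x*y - 96*x + 882*y^2 - 80*y + 84), Gamma_yxx = (-800*x*y + 250*x + 377*y + 60)/(3200*x^2*y^2 - 2000*x^2*y + 397*x^2 - 3200*x*y^2 + 1000*x*y - 96*x + 882*y^2 - 80*y + 84), Gamma_yxy = 0, Gamma_yyy = (3200*x^2*y - 1000*x^2 - 3200*x*y + 500*x + 882*y - 40)/(3200*x^2*y^2 - 2000*x^2*y + 397*x^2 - 3200*x*y^2 + 1000*x*y - 96*x + 882*y^2 - 80*y + 84)

E = 17/4 - 12*x + (169/16)*x^2; F = -5 + 4*y + (15/2)*x - (23/8)*x*y; G = 13/2 - 10*y + (41/4)*y^2
Gamma^k_ij = (1/2) g^{kl} (d_i g_jl + d_j g_il - d_l g_ij), with g^inv = (1/(EG-F^2)) [[G, -F], [-F, E]]
first partials: E_x = -12 + (169/8)*x, E_y = 0, F_x = 15/2 - (23/8)*y, F_y = 4 - (23/8)*x, G_x = 0, G_y = -10 + (41/2)*y
D = EG - F^2 = 21/8 - (5/2)*y - 3*x + (441/16)*y^2 + (125/4)*x*y + (397/32)*x^2 - 100*x*y^2 - (125/2)*x^2*y + 100*x^2*y^2
expanded: Gamma^x_xx = (G E_x - 2F F_x + F E_y)/(2D), Gamma^x_xy = (G E_y - F G_x)/(2D), Gamma^x_yy = (2G F_y - G G_x - F G_y)/(2D), Gamma^y_xx = (2E F_x - E E_y - F E_x)/(2D), Gamma^y_xy = (E G_x - F E_y)/(2D), Gamma^y_yy = (E G_y - 2F F_y + F G_x)/(2D); substitute and cancel common factors


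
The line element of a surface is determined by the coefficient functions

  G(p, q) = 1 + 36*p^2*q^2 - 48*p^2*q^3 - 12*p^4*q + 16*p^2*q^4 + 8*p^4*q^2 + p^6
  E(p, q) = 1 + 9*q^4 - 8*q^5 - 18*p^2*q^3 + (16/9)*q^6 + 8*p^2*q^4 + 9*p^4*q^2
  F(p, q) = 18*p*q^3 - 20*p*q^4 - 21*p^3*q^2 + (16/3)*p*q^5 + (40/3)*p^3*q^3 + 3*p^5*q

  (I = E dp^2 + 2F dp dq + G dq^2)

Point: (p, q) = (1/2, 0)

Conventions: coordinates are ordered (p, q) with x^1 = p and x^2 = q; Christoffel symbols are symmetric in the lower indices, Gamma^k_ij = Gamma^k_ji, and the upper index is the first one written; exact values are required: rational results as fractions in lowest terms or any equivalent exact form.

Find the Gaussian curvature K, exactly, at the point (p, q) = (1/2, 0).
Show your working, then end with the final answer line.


E = 1, F = 0, G = 65/64, EG - F^2 = 65/64 at the point
E_p = 0, E_q = 0, F_p = 0, F_q = 3/32, G_p = 3/16, G_q = -3/4
E_qq = 9/8, F_pq = 15/16, G_pp = 15/8
Evaluate Brioschi's two determinant matrices M1, M2 and divide by (EG - F^2)^2.
M1 = [[-E_qq/2 + F_pq - G_pp/2, E_p/2, F_p - E_q/2], [F_q - G_p/2, E, F], [G_q/2, F, G]] = [[-9/16, 0, 0], [0, 1, 0], [-3/8, 0, 65/64]]; det M1 = -585/1024
M2 = [[0, E_q/2, G_p/2], [E_q/2, E, F], [G_p/2, F, G]] = [[0, 0, 3/32], [0, 1, 0], [3/32, 0, 65/64]]; det M2 = -9/1024
det M1 - det M2 = -9/16; K = -9/16 / (65/64)^2 = -2304/4225

Answer: K = -2304/4225


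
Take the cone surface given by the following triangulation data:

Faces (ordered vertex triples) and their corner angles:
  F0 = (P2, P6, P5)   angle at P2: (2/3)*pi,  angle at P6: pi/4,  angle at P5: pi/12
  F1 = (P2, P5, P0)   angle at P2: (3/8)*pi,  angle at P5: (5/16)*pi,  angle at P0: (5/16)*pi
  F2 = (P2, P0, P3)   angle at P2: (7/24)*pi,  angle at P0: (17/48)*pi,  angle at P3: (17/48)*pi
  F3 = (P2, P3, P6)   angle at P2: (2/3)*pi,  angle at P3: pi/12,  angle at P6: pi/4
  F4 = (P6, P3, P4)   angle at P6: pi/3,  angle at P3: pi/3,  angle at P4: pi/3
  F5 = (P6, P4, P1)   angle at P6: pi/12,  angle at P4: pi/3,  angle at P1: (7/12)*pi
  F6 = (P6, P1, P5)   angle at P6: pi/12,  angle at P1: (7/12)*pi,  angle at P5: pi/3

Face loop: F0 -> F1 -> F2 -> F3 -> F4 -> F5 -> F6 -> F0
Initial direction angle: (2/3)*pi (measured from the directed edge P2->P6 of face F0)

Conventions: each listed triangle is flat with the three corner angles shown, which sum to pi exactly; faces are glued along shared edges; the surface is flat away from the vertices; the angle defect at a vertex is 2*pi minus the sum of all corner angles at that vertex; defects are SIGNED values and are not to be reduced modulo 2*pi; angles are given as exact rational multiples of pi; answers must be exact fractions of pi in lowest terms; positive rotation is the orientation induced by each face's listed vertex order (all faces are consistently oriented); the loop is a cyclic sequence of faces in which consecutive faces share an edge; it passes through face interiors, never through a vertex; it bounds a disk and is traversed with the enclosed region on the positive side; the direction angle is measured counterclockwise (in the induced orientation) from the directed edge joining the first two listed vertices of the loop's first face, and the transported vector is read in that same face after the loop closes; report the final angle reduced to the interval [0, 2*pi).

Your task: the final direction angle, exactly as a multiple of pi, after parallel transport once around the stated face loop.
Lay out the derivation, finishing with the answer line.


enclosed vertex P2: corner angles sum to 2*pi, defect = 2*pi - 2*pi = 0
enclosed vertex P6: corner angles sum to pi, defect = 2*pi - pi = pi
transport around the loop rotates by the sum of enclosed defects; add to the initial angle mod 2*pi
final angle = (2/3)*pi + pi = (5/3)*pi (mod 2*pi)

Answer: final direction angle = (5/3)*pi


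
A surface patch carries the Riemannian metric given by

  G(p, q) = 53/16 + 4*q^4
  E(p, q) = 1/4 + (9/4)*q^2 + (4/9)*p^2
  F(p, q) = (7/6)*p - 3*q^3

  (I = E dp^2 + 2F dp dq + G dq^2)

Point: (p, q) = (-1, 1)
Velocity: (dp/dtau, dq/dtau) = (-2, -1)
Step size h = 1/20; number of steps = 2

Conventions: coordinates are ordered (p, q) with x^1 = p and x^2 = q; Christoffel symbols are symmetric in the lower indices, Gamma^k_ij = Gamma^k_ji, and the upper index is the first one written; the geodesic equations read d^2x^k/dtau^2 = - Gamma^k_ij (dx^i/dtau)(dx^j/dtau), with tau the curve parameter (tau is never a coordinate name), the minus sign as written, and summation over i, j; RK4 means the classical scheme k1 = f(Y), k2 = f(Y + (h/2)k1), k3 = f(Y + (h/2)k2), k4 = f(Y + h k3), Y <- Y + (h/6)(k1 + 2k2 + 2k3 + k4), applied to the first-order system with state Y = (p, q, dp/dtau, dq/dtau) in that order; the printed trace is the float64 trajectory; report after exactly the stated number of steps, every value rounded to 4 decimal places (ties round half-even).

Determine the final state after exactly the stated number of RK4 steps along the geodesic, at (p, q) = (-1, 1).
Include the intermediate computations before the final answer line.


f(Y) = (dp/dtau, dq/dtau, -Gamma^p_ij Y'^i Y'^j, -Gamma^q_ij Y'^i Y'^j) with the Gammas evaluated at the stage position; h = 0.050000; intermediate values shown to 6 dp
step 0: p = -1.0000, q = 1.0000, dp/dtau = -2.0000, dq/dtau = -1.0000
step 1:
  k1: at (p, q) = (-1.000000, 1.000000), (dp/dtau, dq/dtau) = (-2.000000, -1.000000); Gamma_ppp = -1.861782, Gamma_ppq = 3.945462, Gamma_pqq = -7.788510, Gamma_qpp = -1.208993, Gamma_qpq = 2.248127, Gamma_qqq = -3.343880; k1 = (-2.000000, -1.000000, -0.546211, -0.812656)
  k2: at (p, q) = (-1.050000, 0.975000), (dp/dtau, dq/dtau) = (-2.013655, -1.020316); Gamma_ppp = -1.884635, Gamma_ppq = 3.898327, Gamma_pqq = -7.584453, Gamma_qpp = -1.238028, Gamma_qpq = 2.254148, Gamma_qqq = -3.315203; k2 = (-2.013655, -1.020316, -0.481143, -0.791346)
  k3: at (p, q) = (-1.050341, 0.974492), (dp/dtau, dq/dtau) = (-2.012029, -1.019784); Gamma_ppp = -1.883380, Gamma_ppq = 3.895351, Gamma_pqq = -7.577905, Gamma_qpp = -1.237410, Gamma_qpq = 2.252657, Gamma_qqq = -3.312372; k3 = (-2.012029, -1.019784, -0.480105, -0.790068)
  k4: at (p, q) = (-1.100601, 0.949011), (dp/dtau, dq/dtau) = (-2.024005, -1.039503); Gamma_ppp = -1.900854, Gamma_ppq = 3.837756, Gamma_pqq = -7.355989, Gamma_qpp = -1.263288, Gamma_qpq = 2.252288, Gamma_qqq = -3.274258; k4 = (-2.024005, -1.039503, -0.413296, -0.764210)
  Y <- Y + (h/6)(k1 + 2k2 + 2k3 + k4): p = -1.1006, q = 0.9490, dp/dtau = -2.0240, dq/dtau = -1.0395
step 2:
  k1: at (p, q) = (-1.100628, 0.949002), (dp/dtau, dq/dtau) = (-2.024017, -1.039497); Gamma_ppp = -1.900884, Gamma_ppq = 3.837763, Gamma_pqq = -7.355945, Gamma_qpp = -1.263314, Gamma_qpq = 2.252310, Gamma_qqq = -3.274276; k1 = (-2.024017, -1.039497, -0.413254, -0.764159)
  k2: at (p, q) = (-1.151229, 0.923015), (dp/dtau, dq/dtau) = (-2.034348, -1.058601); Gamma_ppp = -1.912869, Gamma_ppq = 3.770042, Gamma_pqq = -7.117273, Gamma_qpp = -1.285744, Gamma_qpq = 2.245476, Gamma_qqq = -3.227034; k2 = (-2.034348, -1.058601, -0.345627, -0.734074)
  k3: at (p, q) = (-1.151487, 0.922537), (dp/dtau, dq/dtau) = (-2.032657, -1.057849); Gamma_ppp = -1.911445, Gamma_ppq = 3.767051, Gamma_pqq = -7.111063, Gamma_qpp = -1.284931, Gamma_qpq = 2.243826, Gamma_qqq = -3.224177; k3 = (-2.032657, -1.057849, -0.345056, -0.732608)
  k4: at (p, q) = (-1.202261, 0.896110), (dp/dtau, dq/dtau) = (-2.041270, -1.076128); Gamma_ppp = -1.917619, Gamma_ppq = 3.689728, Gamma_pqq = -6.857712, Gamma_qpp = -1.303331, Gamma_qpq = 2.230313, Gamma_qqq = -3.168183; k4 = (-2.041270, -1.076128, -0.278328, -0.698897)
  Y <- Y + (h/6)(k1 + 2k2 + 2k3 + k4): p = -1.2023, q = 0.8961, dp/dtau = -2.0413, dq/dtau = -1.0761

Answer: p = -1.2023, q = 0.8961, dp/dtau = -2.0413, dq/dtau = -1.0761
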